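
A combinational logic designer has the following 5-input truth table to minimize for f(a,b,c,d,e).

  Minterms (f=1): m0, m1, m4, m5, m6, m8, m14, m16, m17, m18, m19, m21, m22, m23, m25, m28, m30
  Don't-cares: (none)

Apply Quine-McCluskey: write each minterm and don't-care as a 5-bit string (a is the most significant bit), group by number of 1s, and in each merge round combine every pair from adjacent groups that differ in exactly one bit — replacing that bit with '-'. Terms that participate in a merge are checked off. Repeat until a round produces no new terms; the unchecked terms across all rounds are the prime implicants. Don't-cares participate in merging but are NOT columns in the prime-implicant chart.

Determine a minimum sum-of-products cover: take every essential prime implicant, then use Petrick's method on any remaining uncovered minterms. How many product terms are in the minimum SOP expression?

size-2^0 implicants → 00000(✓)  00001(✓)  00100(✓)  00101(✓)  00110(✓)  01000(✓)  01110(✓)  10000(✓)  10001(✓)  10010(✓)  10011(✓)  10101(✓)  10110(✓)  10111(✓)  11001(✓)  11100(✓)  11110(✓)
size-2^1 implicants → -0000(✓)  -0001(✓)  -0101(✓)  -0110(✓)  -1110(✓)  0-000  0-110(✓)  00-00(✓)  00-01(✓)  0000-(✓)  001-0  0010-(✓)  1-001  1-110(✓)  10-01(✓)  10-10(✓)  10-11(✓)  100-0(✓)  100-1(✓)  1000-(✓)  1001-(✓)  101-1(✓)  1011-(✓)  111-0
size-2^2 implicants → --110  -0-01  -000-  00-0-  10--1  10-1-  100--
Unchecked terms (primes): --110, -0-01, -000-, 0-000, 00-0-, 001-0, 1-001, 10--1, 10-1-, 100--, 111-0
Minterm coverage:
  m0 ⊆ -000-,0-000,00-0-
  m1 ⊆ -0-01,-000-,00-0-
  m4 ⊆ 00-0-,001-0
  m5 ⊆ -0-01,00-0-
  m6 ⊆ --110,001-0
  m8 ⊆ 0-000 [E]
  m14 ⊆ --110 [E]
  m16 ⊆ -000-,100--
  m17 ⊆ -0-01,-000-,1-001,10--1,100--
  m18 ⊆ 10-1-,100--
  m19 ⊆ 10--1,10-1-,100--
  m21 ⊆ -0-01,10--1
  m22 ⊆ --110,10-1-
  m23 ⊆ 10--1,10-1-
  m25 ⊆ 1-001 [E]
  m28 ⊆ 111-0 [E]
  m30 ⊆ --110,111-0
E = {--110, 0-000, 1-001, 111-0}
Petrick residual → 00-0-, 10--1, 100--
Cover = cde' + a'c'd'e' + a'b'd' + ac'd'e + ab'e + ab'c' + abce'  |cover|=7

7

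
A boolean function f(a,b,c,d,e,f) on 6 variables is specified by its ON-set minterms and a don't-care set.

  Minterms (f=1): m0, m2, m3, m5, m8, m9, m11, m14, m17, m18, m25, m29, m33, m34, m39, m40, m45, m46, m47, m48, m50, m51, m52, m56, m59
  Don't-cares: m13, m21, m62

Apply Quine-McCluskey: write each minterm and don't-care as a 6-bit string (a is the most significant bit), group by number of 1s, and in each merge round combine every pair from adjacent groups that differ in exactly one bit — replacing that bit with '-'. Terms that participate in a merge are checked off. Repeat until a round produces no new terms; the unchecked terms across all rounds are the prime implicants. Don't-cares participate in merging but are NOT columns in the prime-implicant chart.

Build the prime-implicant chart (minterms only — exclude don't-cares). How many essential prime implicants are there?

8

[col 0] 000000*, 000010*, 000011*, 000101*, 001000*, 001001*, 001011*, 001101*, 001110*, 010001*, 010010*, 010101*, 011001*, 011101*, 100001, 100010*, 100111*, 101000*, 101101*, 101110*, 101111*, 110000*, 110010*, 110011*, 110100*, 111000*, 111011*, 111110*
[col 1] -00010*, -01000, -01101, -01110, -10010*, 0-0010*, 0-0101*, 0-1001*, 0-1101*, 00-000, 00-011, 00-101*, 0000-0, 00001-, 001-01*, 0010-1, 00100-, 01-001*, 01-101*, 010-01*, 011-01*, 1-0010*, 1-1000, 1-1110, 10-111, 1011-1, 10111-, 11-000, 11-011, 110-00, 1100-0, 11001-
[col 2] --0010, 0--101, 0-1-01, 01--01
Prime implicants: --0010, -01000, -01101, -01110, 0--101, 0-1-01, 00-000, 00-011, 0000-0, 00001-, 0010-1, 00100-, 01--01, 1-1000, 1-1110, 10-111, 100001, 1011-1, 10111-, 11-000, 11-011, 110-00, 1100-0, 11001-
PI chart (minterm → PIs covering it):
  0 | 00-000,0000-0
  2 | --0010,0000-0,00001-
  3 | 00-011,00001-
  5 | 0--101  (sole → essential)
  8 | -01000,00-000,00100-
  9 | 0-1-01,0010-1,00100-
  11 | 00-011,0010-1
  14 | -01110  (sole → essential)
  17 | 01--01  (sole → essential)
  18 | --0010  (sole → essential)
  25 | 0-1-01,01--01
  29 | 0--101,0-1-01,01--01
  33 | 100001  (sole → essential)
  34 | --0010  (sole → essential)
  39 | 10-111  (sole → essential)
  40 | -01000,1-1000
  45 | -01101,1011-1
  46 | -01110,1-1110,10111-
  47 | 10-111,1011-1,10111-
  48 | 11-000,110-00,1100-0
  50 | --0010,1100-0,11001-
  51 | 11-011,11001-
  52 | 110-00  (sole → essential)
  56 | 1-1000,11-000
  59 | 11-011  (sole → essential)
Essential prime implicants: --0010, -01110, 0--101, 01--01, 10-111, 100001, 11-011, 110-00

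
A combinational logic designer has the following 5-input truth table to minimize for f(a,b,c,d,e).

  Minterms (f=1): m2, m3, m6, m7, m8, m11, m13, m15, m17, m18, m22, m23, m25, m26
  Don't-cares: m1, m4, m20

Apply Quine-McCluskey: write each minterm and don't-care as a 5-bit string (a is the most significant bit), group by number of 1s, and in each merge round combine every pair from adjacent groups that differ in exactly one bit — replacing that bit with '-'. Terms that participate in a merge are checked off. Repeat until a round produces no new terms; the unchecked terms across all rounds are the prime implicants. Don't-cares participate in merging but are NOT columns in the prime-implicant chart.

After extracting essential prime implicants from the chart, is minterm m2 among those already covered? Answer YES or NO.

Round 0: 00001✓ 00010✓ 00011✓ 00100✓ 00110✓ 00111✓ 01000 01011✓ 01101✓ 01111✓ 10001✓ 10010✓ 10100✓ 10110✓ 10111✓ 11001✓ 11010✓
Round 1: -0001 -0010✓ -0100✓ -0110✓ -0111✓ 0-011✓ 0-111✓ 00-10✓ 00-11✓ 000-1 0001-✓ 001-0✓ 0011-✓ 01-11✓ 011-1 1-001 1-010 10-10✓ 101-0✓ 1011-✓
Round 2: -0-10 -01-0 -011- 0--11 00-1-
PIs = {-0-10, -0001, -01-0, -011-, 0--11, 00-1-, 000-1, 01000, 011-1, 1-001, 1-010}
Coverage chart:
  m2: -0-10,00-1-
  m3: 0--11,00-1-,000-1
  m6: -0-10,-01-0,-011-,00-1-
  m7: -011-,0--11,00-1-
  m8: 01000 ←essential
  m11: 0--11 ←essential
  m13: 011-1 ←essential
  m15: 0--11,011-1
  m17: -0001,1-001
  m18: -0-10,1-010
  m22: -0-10,-01-0,-011-
  m23: -011- ←essential
  m25: 1-001 ←essential
  m26: 1-010 ←essential
Essential: -011-, 0--11, 01000, 011-1, 1-001, 1-010

NO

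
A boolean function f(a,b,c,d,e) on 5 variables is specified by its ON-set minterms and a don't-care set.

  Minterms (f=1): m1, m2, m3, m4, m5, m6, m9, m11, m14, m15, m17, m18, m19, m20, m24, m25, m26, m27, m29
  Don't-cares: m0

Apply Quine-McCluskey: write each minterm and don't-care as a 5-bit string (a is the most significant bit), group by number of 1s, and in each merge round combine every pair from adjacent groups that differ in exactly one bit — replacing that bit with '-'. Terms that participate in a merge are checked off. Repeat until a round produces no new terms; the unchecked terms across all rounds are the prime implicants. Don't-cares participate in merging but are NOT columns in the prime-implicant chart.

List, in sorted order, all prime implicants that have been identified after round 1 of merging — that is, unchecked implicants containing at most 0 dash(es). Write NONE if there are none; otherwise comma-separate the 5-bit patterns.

NONE

Round 0: 00000✓ 00001✓ 00010✓ 00011✓ 00100✓ 00101✓ 00110✓ 01001✓ 01011✓ 01110✓ 01111✓ 10001✓ 10010✓ 10011✓ 10100✓ 11000✓ 11001✓ 11010✓ 11011✓ 11101✓
Round 1: -0001✓ -0010✓ -0011✓ -0100 -1001✓ -1011✓ 0-001✓ 0-011✓ 0-110 00-00✓ 00-01✓ 00-10✓ 000-0✓ 000-1✓ 0000-✓ 0001-✓ 001-0✓ 0010-✓ 01-11 010-1✓ 0111- 1-001✓ 1-010✓ 1-011✓ 100-1✓ 1001-✓ 11-01 110-0✓ 110-1✓ 1100-✓ 1101-✓
Round 2: --001✓ --011✓ -00-1✓ -001- -10-1✓ 0-0-1✓ 00--0 00-0- 000-- 1-0-1✓ 1-01- 110--
Round 3: --0-1
PIs = {--0-1, -001-, -0100, 0-110, 00--0, 00-0-, 000--, 01-11, 0111-, 1-01-, 11-01, 110--}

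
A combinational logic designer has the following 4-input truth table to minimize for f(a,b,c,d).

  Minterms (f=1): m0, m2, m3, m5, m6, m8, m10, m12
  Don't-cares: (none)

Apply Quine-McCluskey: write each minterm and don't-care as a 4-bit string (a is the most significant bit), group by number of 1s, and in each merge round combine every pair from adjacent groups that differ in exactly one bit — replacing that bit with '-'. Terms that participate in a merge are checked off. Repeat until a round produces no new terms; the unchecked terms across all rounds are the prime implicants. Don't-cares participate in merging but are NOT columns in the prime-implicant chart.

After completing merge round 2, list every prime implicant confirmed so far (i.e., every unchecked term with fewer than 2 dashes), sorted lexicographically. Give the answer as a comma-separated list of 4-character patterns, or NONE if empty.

0-10, 001-, 0101, 1-00

[col 0] 0000*, 0010*, 0011*, 0101, 0110*, 1000*, 1010*, 1100*
[col 1] -000*, -010*, 0-10, 00-0*, 001-, 1-00, 10-0*
[col 2] -0-0
Prime implicants: -0-0, 0-10, 001-, 0101, 1-00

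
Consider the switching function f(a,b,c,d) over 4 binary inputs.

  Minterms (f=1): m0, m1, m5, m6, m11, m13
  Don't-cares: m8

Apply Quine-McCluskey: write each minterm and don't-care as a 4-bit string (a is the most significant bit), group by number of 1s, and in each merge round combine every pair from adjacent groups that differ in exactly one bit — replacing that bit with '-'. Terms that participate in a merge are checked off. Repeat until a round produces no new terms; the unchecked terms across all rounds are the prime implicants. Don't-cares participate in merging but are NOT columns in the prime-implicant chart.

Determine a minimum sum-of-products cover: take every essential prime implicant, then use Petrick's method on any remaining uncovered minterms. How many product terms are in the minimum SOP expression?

[col 0] 0000*, 0001*, 0101*, 0110, 1000*, 1011, 1101*
[col 1] -000, -101, 0-01, 000-
Prime implicants: -000, -101, 0-01, 000-, 0110, 1011
PI chart (minterm → PIs covering it):
  0 | -000,000-
  1 | 0-01,000-
  5 | -101,0-01
  6 | 0110  (sole → essential)
  11 | 1011  (sole → essential)
  13 | -101  (sole → essential)
Essential prime implicants: -101, 0110, 1011
Petrick residual → 000-
Minimum SOP uses 4 PIs: bc'd + a'b'c' + a'bcd' + ab'cd

4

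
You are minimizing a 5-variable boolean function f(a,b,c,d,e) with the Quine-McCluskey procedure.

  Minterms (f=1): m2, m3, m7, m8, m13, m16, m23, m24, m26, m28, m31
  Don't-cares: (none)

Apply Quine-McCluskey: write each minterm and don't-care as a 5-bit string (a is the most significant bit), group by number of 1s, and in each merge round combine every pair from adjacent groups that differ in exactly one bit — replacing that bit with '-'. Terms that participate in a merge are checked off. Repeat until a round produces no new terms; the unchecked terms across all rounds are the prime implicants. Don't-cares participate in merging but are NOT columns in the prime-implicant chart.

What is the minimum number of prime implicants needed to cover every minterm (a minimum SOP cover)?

8

Round 0: 00010✓ 00011✓ 00111✓ 01000✓ 01101 10000✓ 10111✓ 11000✓ 11010✓ 11100✓ 11111✓
Round 1: -0111 -1000 00-11 0001- 1-000 1-111 11-00 110-0
PIs = {-0111, -1000, 00-11, 0001-, 01101, 1-000, 1-111, 11-00, 110-0}
Coverage chart:
  m2: 0001- ←essential
  m3: 00-11,0001-
  m7: -0111,00-11
  m8: -1000 ←essential
  m13: 01101 ←essential
  m16: 1-000 ←essential
  m23: -0111,1-111
  m24: -1000,1-000,11-00,110-0
  m26: 110-0 ←essential
  m28: 11-00 ←essential
  m31: 1-111 ←essential
Essential: -1000, 0001-, 01101, 1-000, 1-111, 11-00, 110-0
Petrick residual → -0111
Min cover (8 terms): b'cde + bc'd'e' + a'b'c'd + a'bcd'e + ac'd'e' + acde + abd'e' + abc'e'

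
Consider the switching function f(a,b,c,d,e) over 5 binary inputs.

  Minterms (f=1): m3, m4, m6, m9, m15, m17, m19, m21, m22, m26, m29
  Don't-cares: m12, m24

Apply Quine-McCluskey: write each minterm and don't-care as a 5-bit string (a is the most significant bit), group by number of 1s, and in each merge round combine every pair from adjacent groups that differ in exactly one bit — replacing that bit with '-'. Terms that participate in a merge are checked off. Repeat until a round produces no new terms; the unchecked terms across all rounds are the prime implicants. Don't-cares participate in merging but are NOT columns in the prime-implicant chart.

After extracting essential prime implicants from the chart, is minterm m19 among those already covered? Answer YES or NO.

YES

[col 0] 00011*, 00100*, 00110*, 01001, 01100*, 01111, 10001*, 10011*, 10101*, 10110*, 11000*, 11010*, 11101*
[col 1] -0011, -0110, 0-100, 001-0, 1-101, 10-01, 100-1, 110-0
Prime implicants: -0011, -0110, 0-100, 001-0, 01001, 01111, 1-101, 10-01, 100-1, 110-0
PI chart (minterm → PIs covering it):
  3 | -0011  (sole → essential)
  4 | 0-100,001-0
  6 | -0110,001-0
  9 | 01001  (sole → essential)
  15 | 01111  (sole → essential)
  17 | 10-01,100-1
  19 | -0011,100-1
  21 | 1-101,10-01
  22 | -0110  (sole → essential)
  26 | 110-0  (sole → essential)
  29 | 1-101  (sole → essential)
Essential prime implicants: -0011, -0110, 01001, 01111, 1-101, 110-0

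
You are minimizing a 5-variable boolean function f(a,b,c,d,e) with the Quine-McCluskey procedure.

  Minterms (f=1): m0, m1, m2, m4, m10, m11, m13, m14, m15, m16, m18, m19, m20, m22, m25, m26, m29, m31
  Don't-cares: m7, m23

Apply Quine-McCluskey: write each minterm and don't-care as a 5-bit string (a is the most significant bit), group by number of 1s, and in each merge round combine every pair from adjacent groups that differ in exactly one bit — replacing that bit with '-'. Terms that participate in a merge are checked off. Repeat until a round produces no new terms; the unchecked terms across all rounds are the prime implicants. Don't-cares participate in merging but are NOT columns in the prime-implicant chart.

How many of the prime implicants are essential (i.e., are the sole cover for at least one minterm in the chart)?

size-2^0 implicants → 00000(✓)  00001(✓)  00010(✓)  00100(✓)  00111(✓)  01010(✓)  01011(✓)  01101(✓)  01110(✓)  01111(✓)  10000(✓)  10010(✓)  10011(✓)  10100(✓)  10110(✓)  10111(✓)  11001(✓)  11010(✓)  11101(✓)  11111(✓)
size-2^1 implicants → -0000(✓)  -0010(✓)  -0100(✓)  -0111(✓)  -1010(✓)  -1101(✓)  -1111(✓)  0-010(✓)  0-111(✓)  00-00(✓)  000-0(✓)  0000-  01-10(✓)  01-11(✓)  0101-(✓)  011-1(✓)  0111-(✓)  1-010(✓)  1-111(✓)  10-00(✓)  10-10(✓)  10-11(✓)  100-0(✓)  1001-(✓)  101-0(✓)  1011-(✓)  11-01  111-1(✓)
size-2^2 implicants → --010  --111  -0-00  -00-0  -11-1  01-1-  10--0  10-1-
Unchecked terms (primes): --010, --111, -0-00, -00-0, -11-1, 0000-, 01-1-, 10--0, 10-1-, 11-01
Minterm coverage:
  m0 ⊆ -0-00,-00-0,0000-
  m1 ⊆ 0000- [E]
  m2 ⊆ --010,-00-0
  m4 ⊆ -0-00 [E]
  m10 ⊆ --010,01-1-
  m11 ⊆ 01-1- [E]
  m13 ⊆ -11-1 [E]
  m14 ⊆ 01-1- [E]
  m15 ⊆ --111,-11-1,01-1-
  m16 ⊆ -0-00,-00-0,10--0
  m18 ⊆ --010,-00-0,10--0,10-1-
  m19 ⊆ 10-1- [E]
  m20 ⊆ -0-00,10--0
  m22 ⊆ 10--0,10-1-
  m25 ⊆ 11-01 [E]
  m26 ⊆ --010 [E]
  m29 ⊆ -11-1,11-01
  m31 ⊆ --111,-11-1
E = {--010, -0-00, -11-1, 0000-, 01-1-, 10-1-, 11-01}

7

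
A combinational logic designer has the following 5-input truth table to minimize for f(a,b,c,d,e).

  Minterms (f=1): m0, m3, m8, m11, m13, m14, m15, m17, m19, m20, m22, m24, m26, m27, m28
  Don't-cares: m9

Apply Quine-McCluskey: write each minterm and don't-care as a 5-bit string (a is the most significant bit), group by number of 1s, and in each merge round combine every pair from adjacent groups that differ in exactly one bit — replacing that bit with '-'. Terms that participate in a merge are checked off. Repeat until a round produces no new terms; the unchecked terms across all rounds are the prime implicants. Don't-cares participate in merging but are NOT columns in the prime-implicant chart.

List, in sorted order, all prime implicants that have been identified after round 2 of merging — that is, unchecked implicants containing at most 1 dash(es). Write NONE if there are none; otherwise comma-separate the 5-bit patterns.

-1000, 0-000, 0100-, 0111-, 1-100, 100-1, 101-0, 11-00, 110-0, 1101-

size-2^0 implicants → 00000(✓)  00011(✓)  01000(✓)  01001(✓)  01011(✓)  01101(✓)  01110(✓)  01111(✓)  10001(✓)  10011(✓)  10100(✓)  10110(✓)  11000(✓)  11010(✓)  11011(✓)  11100(✓)
size-2^1 implicants → -0011(✓)  -1000  -1011(✓)  0-000  0-011(✓)  01-01(✓)  01-11(✓)  010-1(✓)  0100-  011-1(✓)  0111-  1-011(✓)  1-100  100-1  101-0  11-00  110-0  1101-
size-2^2 implicants → --011  01--1
Unchecked terms (primes): --011, -1000, 0-000, 01--1, 0100-, 0111-, 1-100, 100-1, 101-0, 11-00, 110-0, 1101-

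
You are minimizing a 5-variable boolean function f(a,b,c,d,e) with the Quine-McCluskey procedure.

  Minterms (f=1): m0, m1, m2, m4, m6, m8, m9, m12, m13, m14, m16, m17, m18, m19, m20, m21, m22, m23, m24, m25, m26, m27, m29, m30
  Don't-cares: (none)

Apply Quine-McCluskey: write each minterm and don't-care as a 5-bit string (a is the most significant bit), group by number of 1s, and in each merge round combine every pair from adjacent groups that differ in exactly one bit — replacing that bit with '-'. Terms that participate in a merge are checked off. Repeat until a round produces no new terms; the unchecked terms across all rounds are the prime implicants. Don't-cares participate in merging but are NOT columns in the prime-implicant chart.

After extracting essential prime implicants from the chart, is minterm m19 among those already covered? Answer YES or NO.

size-2^0 implicants → 00000(✓)  00001(✓)  00010(✓)  00100(✓)  00110(✓)  01000(✓)  01001(✓)  01100(✓)  01101(✓)  01110(✓)  10000(✓)  10001(✓)  10010(✓)  10011(✓)  10100(✓)  10101(✓)  10110(✓)  10111(✓)  11000(✓)  11001(✓)  11010(✓)  11011(✓)  11101(✓)  11110(✓)
size-2^1 implicants → -0000(✓)  -0001(✓)  -0010(✓)  -0100(✓)  -0110(✓)  -1000(✓)  -1001(✓)  -1101(✓)  -1110(✓)  0-000(✓)  0-001(✓)  0-100(✓)  0-110(✓)  00-00(✓)  00-10(✓)  000-0(✓)  0000-(✓)  001-0(✓)  01-00(✓)  01-01(✓)  0100-(✓)  011-0(✓)  0110-(✓)  1-000(✓)  1-001(✓)  1-010(✓)  1-011(✓)  1-101(✓)  1-110(✓)  10-00(✓)  10-01(✓)  10-10(✓)  10-11(✓)  100-0(✓)  100-1(✓)  1000-(✓)  1001-(✓)  101-0(✓)  101-1(✓)  1010-(✓)  1011-(✓)  11-01(✓)  11-10(✓)  110-0(✓)  110-1(✓)  1100-(✓)  1101-(✓)
size-2^2 implicants → --000(✓)  --001(✓)  --110  -0-00(✓)  -0-10(✓)  -00-0(✓)  -000-(✓)  -01-0(✓)  -1-01  -100-(✓)  0--00  0-00-(✓)  0-1-0  00--0(✓)  01-0-  1--01  1--10  1-0-0(✓)  1-0-1(✓)  1-00-(✓)  1-01-(✓)  10--0(✓)  10--1(✓)  10-0-(✓)  10-1-(✓)  100--(✓)  101--(✓)  110--(✓)
size-2^3 implicants → --00-  -0--0  1-0--  10---
Unchecked terms (primes): --00-, --110, -0--0, -1-01, 0--00, 0-1-0, 01-0-, 1--01, 1--10, 1-0--, 10---
Minterm coverage:
  m0 ⊆ --00-,-0--0,0--00
  m1 ⊆ --00- [E]
  m2 ⊆ -0--0 [E]
  m4 ⊆ -0--0,0--00,0-1-0
  m6 ⊆ --110,-0--0,0-1-0
  m8 ⊆ --00-,0--00,01-0-
  m9 ⊆ --00-,-1-01,01-0-
  m12 ⊆ 0--00,0-1-0,01-0-
  m13 ⊆ -1-01,01-0-
  m14 ⊆ --110,0-1-0
  m16 ⊆ --00-,-0--0,1-0--,10---
  m17 ⊆ --00-,1--01,1-0--,10---
  m18 ⊆ -0--0,1--10,1-0--,10---
  m19 ⊆ 1-0--,10---
  m20 ⊆ -0--0,10---
  m21 ⊆ 1--01,10---
  m22 ⊆ --110,-0--0,1--10,10---
  m23 ⊆ 10--- [E]
  m24 ⊆ --00-,1-0--
  m25 ⊆ --00-,-1-01,1--01,1-0--
  m26 ⊆ 1--10,1-0--
  m27 ⊆ 1-0-- [E]
  m29 ⊆ -1-01,1--01
  m30 ⊆ --110,1--10
E = {--00-, -0--0, 1-0--, 10---}

YES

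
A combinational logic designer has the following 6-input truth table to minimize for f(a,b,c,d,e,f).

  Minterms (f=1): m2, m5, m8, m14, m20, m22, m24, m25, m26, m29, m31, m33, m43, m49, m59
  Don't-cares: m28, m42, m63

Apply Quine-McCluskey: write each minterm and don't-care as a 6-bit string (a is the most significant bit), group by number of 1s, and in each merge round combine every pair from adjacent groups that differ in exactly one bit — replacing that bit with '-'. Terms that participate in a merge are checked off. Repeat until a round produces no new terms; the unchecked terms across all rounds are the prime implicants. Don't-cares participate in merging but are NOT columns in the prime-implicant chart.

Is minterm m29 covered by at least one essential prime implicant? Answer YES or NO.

Round 0: 000010 000101 001000✓ 001110 010100✓ 010110✓ 011000✓ 011001✓ 011010✓ 011100✓ 011101✓ 011111✓ 100001✓ 101010✓ 101011✓ 110001✓ 111011✓ 111111✓
Round 1: -11111 0-1000 01-100 0101-0 011-00✓ 011-01✓ 0110-0 01100-✓ 0111-1 01110-✓ 1-0001 1-1011 10101- 111-11
Round 2: 011-0-
PIs = {-11111, 0-1000, 000010, 000101, 001110, 01-100, 0101-0, 011-0-, 0110-0, 0111-1, 1-0001, 1-1011, 10101-, 111-11}
Coverage chart:
  m2: 000010 ←essential
  m5: 000101 ←essential
  m8: 0-1000 ←essential
  m14: 001110 ←essential
  m20: 01-100,0101-0
  m22: 0101-0 ←essential
  m24: 0-1000,011-0-,0110-0
  m25: 011-0- ←essential
  m26: 0110-0 ←essential
  m29: 011-0-,0111-1
  m31: -11111,0111-1
  m33: 1-0001 ←essential
  m43: 1-1011,10101-
  m49: 1-0001 ←essential
  m59: 1-1011,111-11
Essential: 0-1000, 000010, 000101, 001110, 0101-0, 011-0-, 0110-0, 1-0001

YES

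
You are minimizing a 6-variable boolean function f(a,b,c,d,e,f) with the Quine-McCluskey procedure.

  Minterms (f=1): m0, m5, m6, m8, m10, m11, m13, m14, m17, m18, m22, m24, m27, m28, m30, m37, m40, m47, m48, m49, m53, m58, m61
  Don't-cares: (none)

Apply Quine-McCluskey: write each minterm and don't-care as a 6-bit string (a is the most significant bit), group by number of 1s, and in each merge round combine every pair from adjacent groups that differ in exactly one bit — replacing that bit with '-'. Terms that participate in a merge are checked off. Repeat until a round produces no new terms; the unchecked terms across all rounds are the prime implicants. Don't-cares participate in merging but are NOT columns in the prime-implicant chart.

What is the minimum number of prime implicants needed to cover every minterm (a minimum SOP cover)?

14

Round 0: 000000✓ 000101✓ 000110✓ 001000✓ 001010✓ 001011✓ 001101✓ 001110✓ 010001✓ 010010✓ 010110✓ 011000✓ 011011✓ 011100✓ 011110✓ 100101✓ 101000✓ 101111 110000✓ 110001✓ 110101✓ 111010 111101✓
Round 1: -00101 -01000 -10001 0-0110✓ 0-1000 0-1011 0-1110✓ 00-000 00-101 00-110✓ 001-10 0010-0 00101- 01-110✓ 010-10 011-00 0111-0 1-0101 11-101 110-01 11000-
Round 2: 0--110
PIs = {-00101, -01000, -10001, 0--110, 0-1000, 0-1011, 00-000, 00-101, 001-10, 0010-0, 00101-, 010-10, 011-00, 0111-0, 1-0101, 101111, 11-101, 110-01, 11000-, 111010}
Coverage chart:
  m0: 00-000 ←essential
  m5: -00101,00-101
  m6: 0--110 ←essential
  m8: -01000,0-1000,00-000,0010-0
  m10: 001-10,0010-0,00101-
  m11: 0-1011,00101-
  m13: 00-101 ←essential
  m14: 0--110,001-10
  m17: -10001 ←essential
  m18: 010-10 ←essential
  m22: 0--110,010-10
  m24: 0-1000,011-00
  m27: 0-1011 ←essential
  m28: 011-00,0111-0
  m30: 0--110,0111-0
  m37: -00101,1-0101
  m40: -01000 ←essential
  m47: 101111 ←essential
  m48: 11000- ←essential
  m49: -10001,110-01,11000-
  m53: 1-0101,11-101,110-01
  m58: 111010 ←essential
  m61: 11-101 ←essential
Essential: -01000, -10001, 0--110, 0-1011, 00-000, 00-101, 010-10, 101111, 11-101, 11000-, 111010
Petrick residual → -00101, 001-10, 011-00
Min cover (14 terms): b'c'de'f + b'cd'e'f' + bc'd'e'f + a'def' + a'cd'ef + a'b'd'e'f' + a'b'de'f + a'b'cef' + a'bc'ef' + a'bce'f' + ab'cdef + abde'f + abc'd'e' + abcd'ef'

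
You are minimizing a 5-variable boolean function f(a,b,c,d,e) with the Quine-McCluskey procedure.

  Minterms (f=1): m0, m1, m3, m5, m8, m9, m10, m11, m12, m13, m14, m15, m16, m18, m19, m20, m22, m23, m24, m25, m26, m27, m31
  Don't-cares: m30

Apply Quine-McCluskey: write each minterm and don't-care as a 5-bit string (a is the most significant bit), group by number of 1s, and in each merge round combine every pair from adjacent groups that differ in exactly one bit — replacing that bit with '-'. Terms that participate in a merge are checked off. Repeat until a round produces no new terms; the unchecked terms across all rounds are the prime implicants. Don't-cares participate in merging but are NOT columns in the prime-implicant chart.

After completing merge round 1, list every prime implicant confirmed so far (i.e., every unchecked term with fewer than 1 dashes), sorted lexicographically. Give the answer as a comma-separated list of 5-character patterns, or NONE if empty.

[col 0] 00000*, 00001*, 00011*, 00101*, 01000*, 01001*, 01010*, 01011*, 01100*, 01101*, 01110*, 01111*, 10000*, 10010*, 10011*, 10100*, 10110*, 10111*, 11000*, 11001*, 11010*, 11011*, 11110*, 11111*
[col 1] -0000*, -0011*, -1000*, -1001*, -1010*, -1011*, -1110*, -1111*, 0-000*, 0-001*, 0-011*, 0-101*, 00-01*, 000-1*, 0000-*, 01-00*, 01-01*, 01-10*, 01-11*, 010-0*, 010-1*, 0100-*, 0101-*, 011-0*, 011-1*, 0110-*, 0111-*, 1-000*, 1-010*, 1-011*, 1-110*, 1-111*, 10-00*, 10-10*, 10-11*, 100-0*, 1001-*, 101-0*, 1011-*, 11-10*, 11-11*, 110-0*, 110-1*, 1100-*, 1101-*, 1111-*
[col 2] --000, --011, -1-10*, -1-11*, -10-0*, -10-1*, -100-*, -101-*, -111-*, 0--01, 0-0-1, 0-00-, 01--0*, 01--1*, 01-0-*, 01-1-*, 010--*, 011--*, 1--10*, 1--11*, 1-0-0, 1-01-*, 1-11-*, 10--0, 10-1-*, 11-1-*, 110--*
[col 3] -1-1-, -10--, 01---, 1--1-
Prime implicants: --000, --011, -1-1-, -10--, 0--01, 0-0-1, 0-00-, 01---, 1--1-, 1-0-0, 10--0

NONE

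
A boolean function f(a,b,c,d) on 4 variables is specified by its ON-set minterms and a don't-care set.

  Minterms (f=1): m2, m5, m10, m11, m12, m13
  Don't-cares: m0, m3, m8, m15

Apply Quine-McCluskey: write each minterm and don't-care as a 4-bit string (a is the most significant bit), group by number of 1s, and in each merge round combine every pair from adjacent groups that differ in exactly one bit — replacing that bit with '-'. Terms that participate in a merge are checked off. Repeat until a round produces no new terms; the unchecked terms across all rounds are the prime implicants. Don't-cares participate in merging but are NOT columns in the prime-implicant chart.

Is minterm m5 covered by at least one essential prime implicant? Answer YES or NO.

[col 0] 0000*, 0010*, 0011*, 0101*, 1000*, 1010*, 1011*, 1100*, 1101*, 1111*
[col 1] -000*, -010*, -011*, -101, 00-0*, 001-*, 1-00, 1-11, 10-0*, 101-*, 11-1, 110-
[col 2] -0-0, -01-
Prime implicants: -0-0, -01-, -101, 1-00, 1-11, 11-1, 110-
PI chart (minterm → PIs covering it):
  2 | -0-0,-01-
  5 | -101  (sole → essential)
  10 | -0-0,-01-
  11 | -01-,1-11
  12 | 1-00,110-
  13 | -101,11-1,110-
Essential prime implicants: -101

YES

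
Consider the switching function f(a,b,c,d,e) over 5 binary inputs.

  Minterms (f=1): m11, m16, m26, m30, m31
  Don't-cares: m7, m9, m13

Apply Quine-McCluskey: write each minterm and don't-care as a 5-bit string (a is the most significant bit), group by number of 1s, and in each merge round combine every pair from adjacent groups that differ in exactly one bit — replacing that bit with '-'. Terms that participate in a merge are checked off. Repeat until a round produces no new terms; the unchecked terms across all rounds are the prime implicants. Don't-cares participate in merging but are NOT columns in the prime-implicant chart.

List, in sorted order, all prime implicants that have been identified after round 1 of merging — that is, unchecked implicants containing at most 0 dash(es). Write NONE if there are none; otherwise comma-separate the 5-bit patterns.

00111, 10000

[col 0] 00111, 01001*, 01011*, 01101*, 10000, 11010*, 11110*, 11111*
[col 1] 01-01, 010-1, 11-10, 1111-
Prime implicants: 00111, 01-01, 010-1, 10000, 11-10, 1111-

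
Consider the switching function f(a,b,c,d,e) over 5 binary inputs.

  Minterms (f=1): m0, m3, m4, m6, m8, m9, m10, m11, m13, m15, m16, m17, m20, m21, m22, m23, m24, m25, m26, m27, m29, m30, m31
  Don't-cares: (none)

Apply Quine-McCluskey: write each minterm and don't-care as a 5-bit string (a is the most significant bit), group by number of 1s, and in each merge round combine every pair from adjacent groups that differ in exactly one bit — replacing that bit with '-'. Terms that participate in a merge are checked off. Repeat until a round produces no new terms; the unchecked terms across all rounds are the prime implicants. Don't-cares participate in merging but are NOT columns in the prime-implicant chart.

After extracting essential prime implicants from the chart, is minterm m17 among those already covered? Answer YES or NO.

NO

[col 0] 00000*, 00011*, 00100*, 00110*, 01000*, 01001*, 01010*, 01011*, 01101*, 01111*, 10000*, 10001*, 10100*, 10101*, 10110*, 10111*, 11000*, 11001*, 11010*, 11011*, 11101*, 11110*, 11111*
[col 1] -0000*, -0100*, -0110*, -1000*, -1001*, -1010*, -1011*, -1101*, -1111*, 0-000*, 0-011, 00-00*, 001-0*, 01-01*, 01-11*, 010-0*, 010-1*, 0100-*, 0101-*, 011-1*, 1-000*, 1-001*, 1-101*, 1-110*, 1-111*, 10-00*, 10-01*, 1000-*, 101-0*, 101-1*, 1010-*, 1011-*, 11-01*, 11-10*, 11-11*, 110-0*, 110-1*, 1100-*, 1101-*, 111-1*, 1111-*
[col 2] --000, -0-00, -01-0, -1-01*, -1-11*, -10-0*, -10-1*, -100-*, -101-*, -11-1*, 01--1*, 010--*, 1--01, 1-00-, 1-1-1, 1-11-, 10-0-, 101--, 11--1*, 11-1-, 110--*
[col 3] -1--1, -10--
Prime implicants: --000, -0-00, -01-0, -1--1, -10--, 0-011, 1--01, 1-00-, 1-1-1, 1-11-, 10-0-, 101--, 11-1-
PI chart (minterm → PIs covering it):
  0 | --000,-0-00
  3 | 0-011  (sole → essential)
  4 | -0-00,-01-0
  6 | -01-0  (sole → essential)
  8 | --000,-10--
  9 | -1--1,-10--
  10 | -10--  (sole → essential)
  11 | -1--1,-10--,0-011
  13 | -1--1  (sole → essential)
  15 | -1--1  (sole → essential)
  16 | --000,-0-00,1-00-,10-0-
  17 | 1--01,1-00-,10-0-
  20 | -0-00,-01-0,10-0-,101--
  21 | 1--01,1-1-1,10-0-,101--
  22 | -01-0,1-11-,101--
  23 | 1-1-1,1-11-,101--
  24 | --000,-10--,1-00-
  25 | -1--1,-10--,1--01,1-00-
  26 | -10--,11-1-
  27 | -1--1,-10--,11-1-
  29 | -1--1,1--01,1-1-1
  30 | 1-11-,11-1-
  31 | -1--1,1-1-1,1-11-,11-1-
Essential prime implicants: -01-0, -1--1, -10--, 0-011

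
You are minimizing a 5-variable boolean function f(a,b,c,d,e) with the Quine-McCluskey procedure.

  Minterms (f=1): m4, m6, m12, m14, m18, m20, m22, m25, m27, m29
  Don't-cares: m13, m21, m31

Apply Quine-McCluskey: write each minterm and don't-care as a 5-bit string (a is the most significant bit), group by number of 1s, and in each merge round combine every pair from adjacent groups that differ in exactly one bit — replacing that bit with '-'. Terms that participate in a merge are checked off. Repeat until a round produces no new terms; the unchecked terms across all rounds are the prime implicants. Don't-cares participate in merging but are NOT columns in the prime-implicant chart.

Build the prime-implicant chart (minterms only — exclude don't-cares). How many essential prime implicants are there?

Round 0: 00100✓ 00110✓ 01100✓ 01101✓ 01110✓ 10010✓ 10100✓ 10101✓ 10110✓ 11001✓ 11011✓ 11101✓ 11111✓
Round 1: -0100✓ -0110✓ -1101 0-100✓ 0-110✓ 001-0✓ 011-0✓ 0110- 1-101 10-10 101-0✓ 1010- 11-01✓ 11-11✓ 110-1✓ 111-1✓
Round 2: -01-0 0-1-0 11--1
PIs = {-01-0, -1101, 0-1-0, 0110-, 1-101, 10-10, 1010-, 11--1}
Coverage chart:
  m4: -01-0,0-1-0
  m6: -01-0,0-1-0
  m12: 0-1-0,0110-
  m14: 0-1-0 ←essential
  m18: 10-10 ←essential
  m20: -01-0,1010-
  m22: -01-0,10-10
  m25: 11--1 ←essential
  m27: 11--1 ←essential
  m29: -1101,1-101,11--1
Essential: 0-1-0, 10-10, 11--1

3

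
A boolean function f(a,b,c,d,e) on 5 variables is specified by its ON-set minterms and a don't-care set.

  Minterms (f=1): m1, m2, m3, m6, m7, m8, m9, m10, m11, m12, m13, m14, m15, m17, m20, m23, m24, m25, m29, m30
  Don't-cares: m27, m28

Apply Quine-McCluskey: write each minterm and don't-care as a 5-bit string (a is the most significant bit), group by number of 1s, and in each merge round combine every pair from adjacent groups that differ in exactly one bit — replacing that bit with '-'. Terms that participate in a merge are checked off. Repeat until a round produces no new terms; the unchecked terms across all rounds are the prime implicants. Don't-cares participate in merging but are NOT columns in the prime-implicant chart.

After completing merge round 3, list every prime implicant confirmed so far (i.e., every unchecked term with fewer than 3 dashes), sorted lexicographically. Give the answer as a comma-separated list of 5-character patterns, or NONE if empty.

--001, -0111, -10-1, -11-0, 0-0-1, 1-100

Round 0: 00001✓ 00010✓ 00011✓ 00110✓ 00111✓ 01000✓ 01001✓ 01010✓ 01011✓ 01100✓ 01101✓ 01110✓ 01111✓ 10001✓ 10100✓ 10111✓ 11000✓ 11001✓ 11011✓ 11100✓ 11101✓ 11110✓
Round 1: -0001✓ -0111 -1000✓ -1001✓ -1011✓ -1100✓ -1101✓ -1110✓ 0-001✓ 0-010✓ 0-011✓ 0-110✓ 0-111✓ 00-10✓ 00-11✓ 000-1✓ 0001-✓ 0011-✓ 01-00✓ 01-01✓ 01-10✓ 01-11✓ 010-0✓ 010-1✓ 0100-✓ 0101-✓ 011-0✓ 011-1✓ 0110-✓ 0111-✓ 1-001✓ 1-100 11-00✓ 11-01✓ 110-1✓ 1100-✓ 111-0✓ 1110-✓
Round 2: --001 -1-00✓ -1-01✓ -10-1 -100-✓ -11-0 -110-✓ 0--10✓ 0--11✓ 0-0-1 0-01-✓ 0-11-✓ 00-1-✓ 01--0✓ 01--1✓ 01-0-✓ 01-1-✓ 010--✓ 011--✓ 11-0-✓
Round 3: -1-0- 0--1- 01---
PIs = {--001, -0111, -1-0-, -10-1, -11-0, 0--1-, 0-0-1, 01---, 1-100}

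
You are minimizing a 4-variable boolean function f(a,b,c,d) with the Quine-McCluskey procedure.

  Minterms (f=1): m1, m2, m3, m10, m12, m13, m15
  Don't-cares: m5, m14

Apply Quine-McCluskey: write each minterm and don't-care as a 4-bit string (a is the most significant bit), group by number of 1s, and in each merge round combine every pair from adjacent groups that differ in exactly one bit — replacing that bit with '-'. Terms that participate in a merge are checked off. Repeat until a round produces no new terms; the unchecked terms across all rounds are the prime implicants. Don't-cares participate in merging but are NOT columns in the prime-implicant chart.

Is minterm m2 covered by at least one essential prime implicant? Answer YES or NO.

NO

Round 0: 0001✓ 0010✓ 0011✓ 0101✓ 1010✓ 1100✓ 1101✓ 1110✓ 1111✓
Round 1: -010 -101 0-01 00-1 001- 1-10 11-0✓ 11-1✓ 110-✓ 111-✓
Round 2: 11--
PIs = {-010, -101, 0-01, 00-1, 001-, 1-10, 11--}
Coverage chart:
  m1: 0-01,00-1
  m2: -010,001-
  m3: 00-1,001-
  m10: -010,1-10
  m12: 11-- ←essential
  m13: -101,11--
  m15: 11-- ←essential
Essential: 11--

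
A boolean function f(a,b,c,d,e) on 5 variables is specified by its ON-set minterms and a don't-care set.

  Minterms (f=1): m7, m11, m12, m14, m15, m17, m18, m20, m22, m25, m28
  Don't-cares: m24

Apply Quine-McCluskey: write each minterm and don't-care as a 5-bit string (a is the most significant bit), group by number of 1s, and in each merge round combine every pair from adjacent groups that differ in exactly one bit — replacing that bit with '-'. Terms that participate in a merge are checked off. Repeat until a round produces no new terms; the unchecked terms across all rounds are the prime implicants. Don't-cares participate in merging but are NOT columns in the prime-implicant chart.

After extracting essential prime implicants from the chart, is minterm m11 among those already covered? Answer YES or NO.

YES

size-2^0 implicants → 00111(✓)  01011(✓)  01100(✓)  01110(✓)  01111(✓)  10001(✓)  10010(✓)  10100(✓)  10110(✓)  11000(✓)  11001(✓)  11100(✓)
size-2^1 implicants → -1100  0-111  01-11  011-0  0111-  1-001  1-100  10-10  101-0  11-00  1100-
Unchecked terms (primes): -1100, 0-111, 01-11, 011-0, 0111-, 1-001, 1-100, 10-10, 101-0, 11-00, 1100-
Minterm coverage:
  m7 ⊆ 0-111 [E]
  m11 ⊆ 01-11 [E]
  m12 ⊆ -1100,011-0
  m14 ⊆ 011-0,0111-
  m15 ⊆ 0-111,01-11,0111-
  m17 ⊆ 1-001 [E]
  m18 ⊆ 10-10 [E]
  m20 ⊆ 1-100,101-0
  m22 ⊆ 10-10,101-0
  m25 ⊆ 1-001,1100-
  m28 ⊆ -1100,1-100,11-00
E = {0-111, 01-11, 1-001, 10-10}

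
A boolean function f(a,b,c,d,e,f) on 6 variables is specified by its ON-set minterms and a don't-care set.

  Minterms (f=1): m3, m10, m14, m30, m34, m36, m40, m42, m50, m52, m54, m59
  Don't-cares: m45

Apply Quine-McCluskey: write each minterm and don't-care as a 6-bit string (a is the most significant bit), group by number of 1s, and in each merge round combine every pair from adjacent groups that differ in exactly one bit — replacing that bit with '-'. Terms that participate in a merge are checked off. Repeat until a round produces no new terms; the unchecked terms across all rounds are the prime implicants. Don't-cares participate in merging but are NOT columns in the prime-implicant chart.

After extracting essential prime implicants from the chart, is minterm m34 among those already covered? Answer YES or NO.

NO

[col 0] 000011, 001010*, 001110*, 011110*, 100010*, 100100*, 101000*, 101010*, 101101, 110010*, 110100*, 110110*, 111011
[col 1] -01010, 0-1110, 001-10, 1-0010, 1-0100, 10-010, 1010-0, 110-10, 1101-0
Prime implicants: -01010, 0-1110, 000011, 001-10, 1-0010, 1-0100, 10-010, 1010-0, 101101, 110-10, 1101-0, 111011
PI chart (minterm → PIs covering it):
  3 | 000011  (sole → essential)
  10 | -01010,001-10
  14 | 0-1110,001-10
  30 | 0-1110  (sole → essential)
  34 | 1-0010,10-010
  36 | 1-0100  (sole → essential)
  40 | 1010-0  (sole → essential)
  42 | -01010,10-010,1010-0
  50 | 1-0010,110-10
  52 | 1-0100,1101-0
  54 | 110-10,1101-0
  59 | 111011  (sole → essential)
Essential prime implicants: 0-1110, 000011, 1-0100, 1010-0, 111011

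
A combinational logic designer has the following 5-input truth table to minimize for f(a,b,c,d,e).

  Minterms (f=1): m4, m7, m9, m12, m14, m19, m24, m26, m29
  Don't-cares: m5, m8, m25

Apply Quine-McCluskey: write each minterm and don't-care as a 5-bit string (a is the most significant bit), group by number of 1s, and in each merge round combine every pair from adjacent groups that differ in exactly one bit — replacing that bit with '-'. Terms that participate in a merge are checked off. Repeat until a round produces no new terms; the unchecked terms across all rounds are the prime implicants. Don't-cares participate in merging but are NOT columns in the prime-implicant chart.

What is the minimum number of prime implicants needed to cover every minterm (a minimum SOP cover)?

[col 0] 00100*, 00101*, 00111*, 01000*, 01001*, 01100*, 01110*, 10011, 11000*, 11001*, 11010*, 11101*
[col 1] -1000*, -1001*, 0-100, 001-1, 0010-, 01-00, 0100-*, 011-0, 11-01, 110-0, 1100-*
[col 2] -100-
Prime implicants: -100-, 0-100, 001-1, 0010-, 01-00, 011-0, 10011, 11-01, 110-0
PI chart (minterm → PIs covering it):
  4 | 0-100,0010-
  7 | 001-1  (sole → essential)
  9 | -100-  (sole → essential)
  12 | 0-100,01-00,011-0
  14 | 011-0  (sole → essential)
  19 | 10011  (sole → essential)
  24 | -100-,110-0
  26 | 110-0  (sole → essential)
  29 | 11-01  (sole → essential)
Essential prime implicants: -100-, 001-1, 011-0, 10011, 11-01, 110-0
Petrick residual → 0-100
Minimum SOP uses 7 PIs: bc'd' + a'cd'e' + a'b'ce + a'bce' + ab'c'de + abd'e + abc'e'

7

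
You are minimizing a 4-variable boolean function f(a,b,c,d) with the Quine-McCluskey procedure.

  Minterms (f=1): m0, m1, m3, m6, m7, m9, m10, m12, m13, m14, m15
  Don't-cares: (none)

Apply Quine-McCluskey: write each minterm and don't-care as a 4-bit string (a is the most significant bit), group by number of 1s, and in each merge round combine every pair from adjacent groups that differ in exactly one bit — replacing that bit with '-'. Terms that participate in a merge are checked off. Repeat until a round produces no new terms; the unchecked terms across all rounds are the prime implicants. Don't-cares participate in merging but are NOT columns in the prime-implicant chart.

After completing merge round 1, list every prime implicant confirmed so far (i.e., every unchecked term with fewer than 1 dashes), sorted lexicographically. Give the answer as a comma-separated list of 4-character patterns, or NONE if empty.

NONE

Round 0: 0000✓ 0001✓ 0011✓ 0110✓ 0111✓ 1001✓ 1010✓ 1100✓ 1101✓ 1110✓ 1111✓
Round 1: -001 -110✓ -111✓ 0-11 00-1 000- 011-✓ 1-01 1-10 11-0✓ 11-1✓ 110-✓ 111-✓
Round 2: -11- 11--
PIs = {-001, -11-, 0-11, 00-1, 000-, 1-01, 1-10, 11--}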